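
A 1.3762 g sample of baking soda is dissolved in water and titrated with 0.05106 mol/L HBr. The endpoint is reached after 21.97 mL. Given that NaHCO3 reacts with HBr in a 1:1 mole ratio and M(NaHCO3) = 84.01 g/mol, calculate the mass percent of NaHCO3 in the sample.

6.85%

n(HBr) = 0.05106 x 0.02197 = 0.001122 mol.
n(NaHCO3) = 0.001122 / 1 = 0.001122 mol.
mass of NaHCO3 = 0.001122 x 84.01 = 0.09424 g.
% purity = 0.09424 / 1.3762 x 100 = 6.85%.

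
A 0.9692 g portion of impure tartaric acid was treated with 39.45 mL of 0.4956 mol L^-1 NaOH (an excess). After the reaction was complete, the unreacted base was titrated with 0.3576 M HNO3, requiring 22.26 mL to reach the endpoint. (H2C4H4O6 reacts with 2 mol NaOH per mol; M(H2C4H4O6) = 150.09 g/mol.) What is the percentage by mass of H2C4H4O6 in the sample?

Total n(NaOH) added = 0.4956 x 0.03945 = 0.01955 mol.
n(HNO3) used = 0.3576 x 0.02226 = 0.007960 mol, which equals the excess n(NaOH).
So n(NaOH) consumed by the sample = 0.01955 - 0.007960 = 0.01159 mol.
n(H2C4H4O6) = 0.01159 / 2 = 0.005796 mol.
mass H2C4H4O6 = 0.005796 x 150.09 = 0.8699 g, so %H2C4H4O6 = 0.8699/0.9692 x 100 = 89.8%.

89.8%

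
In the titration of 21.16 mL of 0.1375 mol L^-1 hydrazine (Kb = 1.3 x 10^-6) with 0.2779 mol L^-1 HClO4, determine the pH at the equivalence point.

4.58

n(N2H4) = 0.1375 x 0.02116 = 0.002910 mol; V(HClO4) at equivalence = 0.002910/0.2779 = 0.01047 L.
At equivalence the base is fully converted to N2H5+; total volume = 0.03163 L, so [N2H5+] = 0.002910/0.03163 = 0.09199 M.
Ka(N2H5+) = Kw/Kb = 1.0e-14 / 1.3 x 10^-6 = 7.69e-9.
[H^+] = sqrt(Ka x [N2H5+]) = sqrt(7.69e-9 x 0.09199) = 2.66e-5 M.
pH = -log(2.66e-5) = 4.58.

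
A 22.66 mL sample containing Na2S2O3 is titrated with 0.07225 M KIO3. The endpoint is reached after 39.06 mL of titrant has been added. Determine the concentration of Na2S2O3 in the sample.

0.747 M

n(KIO3) = 0.07225 x 0.03906 = 0.002822 mol.
From the balanced equation, 1 mol KIO3 reacts with 6 mol Na2S2O3, so n(Na2S2O3) = 0.002822 x 6/1 = 0.01693 mol.
[Na2S2O3] = 0.01693 / 0.02266 L = 0.747 M.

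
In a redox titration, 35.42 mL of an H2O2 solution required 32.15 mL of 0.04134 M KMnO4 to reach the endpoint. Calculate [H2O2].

n(KMnO4) = 0.04134 x 0.03215 = 0.001329 mol.
From the balanced equation, 2 mol KMnO4 reacts with 5 mol H2O2, so n(H2O2) = 0.001329 x 5/2 = 0.003323 mol.
[H2O2] = 0.003323 / 0.03542 L = 0.0938 M.

0.0938 M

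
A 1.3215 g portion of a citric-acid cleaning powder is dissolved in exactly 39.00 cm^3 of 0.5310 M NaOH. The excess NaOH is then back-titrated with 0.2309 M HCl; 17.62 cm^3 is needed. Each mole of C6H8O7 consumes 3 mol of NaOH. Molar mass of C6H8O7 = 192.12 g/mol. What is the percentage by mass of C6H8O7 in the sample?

80.6%

Total n(NaOH) added = 0.5310 x 0.03900 = 0.02071 mol.
n(HCl) used = 0.2309 x 0.01762 = 0.004068 mol, which equals the excess n(NaOH).
So n(NaOH) consumed by the sample = 0.02071 - 0.004068 = 0.01664 mol.
n(C6H8O7) = 0.01664 / 3 = 0.005547 mol.
mass C6H8O7 = 0.005547 x 192.12 = 1.066 g, so %C6H8O7 = 1.066/1.3215 x 100 = 80.6%.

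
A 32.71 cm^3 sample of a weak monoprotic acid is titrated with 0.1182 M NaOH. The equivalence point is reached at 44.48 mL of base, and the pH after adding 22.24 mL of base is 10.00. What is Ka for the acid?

22.24 mL is half of the equivalence volume, so this is the half-equivalence point where [HA] = [A^-].
At half-equivalence pH = pKa, so pKa = 10.00.
Ka = 10^(-10.00) = 1.0 x 10^-10.

1.0 x 10^-10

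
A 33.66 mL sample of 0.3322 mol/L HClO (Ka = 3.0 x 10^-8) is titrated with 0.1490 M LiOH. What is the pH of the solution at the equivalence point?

10.27

n(HClO) = 0.3322 x 0.03366 = 0.01118 mol; V(LiOH) at equivalence = 0.01118/0.1490 = 0.07505 L.
At equivalence all the acid is converted to ClO-; total volume = 0.03366 + 0.07505 = 0.1087 L, so [ClO-] = 0.01118/0.1087 = 0.1029 M.
Kb = Kw/Ka = 1.0e-14 / 3.0 x 10^-8 = 3.33e-7.
[OH^-] = sqrt(Kb x [ClO-]) = sqrt(3.33e-7 x 0.1029) = 0.000185 M.
pOH = 3.73, so pH = 14.00 - 3.73 = 10.27.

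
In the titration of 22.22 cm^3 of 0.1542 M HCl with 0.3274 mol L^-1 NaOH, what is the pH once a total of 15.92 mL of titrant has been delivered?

12.67

n(acid) = 0.1542 x 0.02222 = 0.003426 mol; n(NaOH) added = 0.3274 x 0.01592 = 0.005212 mol.
Base is in excess by 0.005212 - 0.003426 = 0.001786 mol in a total volume of 0.03814 L.
[OH^-] = 0.001786/0.03814 = 0.04682 M, so pOH = 1.33 and pH = 14.00 - 1.33 = 12.67.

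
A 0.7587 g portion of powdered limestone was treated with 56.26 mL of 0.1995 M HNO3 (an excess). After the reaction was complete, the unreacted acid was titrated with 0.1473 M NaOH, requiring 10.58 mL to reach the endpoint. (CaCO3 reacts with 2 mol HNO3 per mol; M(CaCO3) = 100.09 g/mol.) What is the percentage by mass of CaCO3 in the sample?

63.8%

Total n(HNO3) added = 0.1995 x 0.05626 = 0.01122 mol.
n(NaOH) used = 0.1473 x 0.01058 = 0.001558 mol, which equals the excess n(HNO3).
So n(HNO3) consumed by the sample = 0.01122 - 0.001558 = 0.009665 mol.
n(CaCO3) = 0.009665 / 2 = 0.004833 mol.
mass CaCO3 = 0.004833 x 100.09 = 0.4837 g, so %CaCO3 = 0.4837/0.7587 x 100 = 63.8%.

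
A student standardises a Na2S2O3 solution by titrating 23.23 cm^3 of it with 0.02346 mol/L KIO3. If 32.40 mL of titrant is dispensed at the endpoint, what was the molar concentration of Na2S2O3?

n(KIO3) = 0.02346 x 0.03240 = 0.0007601 mol.
From the balanced equation, 1 mol KIO3 reacts with 6 mol Na2S2O3, so n(Na2S2O3) = 0.0007601 x 6/1 = 0.004561 mol.
[Na2S2O3] = 0.004561 / 0.02323 L = 0.196 M.

0.196 M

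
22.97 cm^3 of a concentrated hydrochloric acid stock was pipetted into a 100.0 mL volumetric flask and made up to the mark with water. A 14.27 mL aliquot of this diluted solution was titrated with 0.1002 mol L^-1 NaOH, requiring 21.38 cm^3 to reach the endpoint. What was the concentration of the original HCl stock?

n(NaOH) = 0.1002 x 0.02138 = 0.002142 mol.
n(HCl) in the aliquot = 0.002142 mol.
[diluted HCl] = 0.002142 / 0.01427 = 0.1501 M.
Dilution factor = 100.0/22.97 = 4.354, so [stock] = 0.1501 x 4.354 = 0.654 M.

0.654 M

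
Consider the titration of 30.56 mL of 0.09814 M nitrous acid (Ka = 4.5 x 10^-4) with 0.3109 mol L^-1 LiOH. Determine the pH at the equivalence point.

8.11

n(HNO2) = 0.09814 x 0.03056 = 0.002999 mol; V(LiOH) at equivalence = 0.002999/0.3109 = 0.009647 L.
At equivalence all the acid is converted to NO2-; total volume = 0.03056 + 0.009647 = 0.04021 L, so [NO2-] = 0.002999/0.04021 = 0.07459 M.
Kb = Kw/Ka = 1.0e-14 / 4.5 x 10^-4 = 2.22e-11.
[OH^-] = sqrt(Kb x [NO2-]) = sqrt(2.22e-11 x 0.07459) = 1.29e-6 M.
pOH = 5.89, so pH = 14.00 - 5.89 = 8.11.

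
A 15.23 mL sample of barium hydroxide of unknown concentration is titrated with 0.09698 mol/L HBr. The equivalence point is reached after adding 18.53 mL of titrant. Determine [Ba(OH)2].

0.0590 M

n(HBr) delivered = 0.09698 x 0.01853 = 0.001797 mol.
The reaction is 1 Ba(OH)2 + 2 HBr, so n(Ba(OH)2) = 0.001797 x 1/2 = 0.0008985 mol.
[Ba(OH)2] = 0.0008985 mol / 0.01523 L = 0.0590 M.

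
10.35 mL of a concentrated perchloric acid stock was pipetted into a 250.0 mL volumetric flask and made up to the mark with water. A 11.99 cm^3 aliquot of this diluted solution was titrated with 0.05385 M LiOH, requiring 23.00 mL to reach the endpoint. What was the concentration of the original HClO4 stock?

n(LiOH) = 0.05385 x 0.02300 = 0.001239 mol.
n(HClO4) in the aliquot = 0.001239 mol.
[diluted HClO4] = 0.001239 / 0.01199 = 0.1033 M.
Dilution factor = 250.0/10.35 = 24.15, so [stock] = 0.1033 x 24.15 = 2.50 M.

2.50 M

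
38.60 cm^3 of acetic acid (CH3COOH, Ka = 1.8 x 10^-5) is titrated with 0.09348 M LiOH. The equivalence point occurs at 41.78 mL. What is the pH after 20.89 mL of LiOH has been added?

4.74

20.89 mL is exactly half the equivalence volume (41.78/2), i.e. the half-equivalence point.
There, n(HA) = n(A^-), so pH = pKa = -log(1.8 x 10^-5) = 4.74.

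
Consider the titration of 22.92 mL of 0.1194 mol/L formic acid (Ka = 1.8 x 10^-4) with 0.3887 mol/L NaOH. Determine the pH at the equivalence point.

8.35

n(HCOOH) = 0.1194 x 0.02292 = 0.002737 mol; V(NaOH) at equivalence = 0.002737/0.3887 = 0.007041 L.
At equivalence all the acid is converted to HCOO-; total volume = 0.02292 + 0.007041 = 0.02996 L, so [HCOO-] = 0.002737/0.02996 = 0.09134 M.
Kb = Kw/Ka = 1.0e-14 / 1.8 x 10^-4 = 5.56e-11.
[OH^-] = sqrt(Kb x [HCOO-]) = sqrt(5.56e-11 x 0.09134) = 2.25e-6 M.
pOH = 5.65, so pH = 14.00 - 5.65 = 8.35.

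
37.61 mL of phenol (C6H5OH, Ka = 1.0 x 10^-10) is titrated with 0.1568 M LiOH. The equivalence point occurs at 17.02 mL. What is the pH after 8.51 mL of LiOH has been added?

8.51 mL is exactly half the equivalence volume (17.02/2), i.e. the half-equivalence point.
There, n(HA) = n(A^-), so pH = pKa = -log(1.0 x 10^-10) = 10.00.

10.00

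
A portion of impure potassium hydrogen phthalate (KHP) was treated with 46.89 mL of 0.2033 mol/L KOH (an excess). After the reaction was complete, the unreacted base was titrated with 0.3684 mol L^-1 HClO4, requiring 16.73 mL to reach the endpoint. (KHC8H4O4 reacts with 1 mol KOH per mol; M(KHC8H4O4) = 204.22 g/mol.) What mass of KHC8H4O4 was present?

Total n(KOH) added = 0.2033 x 0.04689 = 0.009533 mol.
n(HClO4) used = 0.3684 x 0.01673 = 0.006163 mol, which equals the excess n(KOH).
So n(KOH) consumed by the sample = 0.009533 - 0.006163 = 0.003369 mol.
n(KHC8H4O4) = 0.003369 / 1 = 0.003369 mol.
mass = 0.003369 mol x 204.22 g/mol = 0.688 g.

0.688 g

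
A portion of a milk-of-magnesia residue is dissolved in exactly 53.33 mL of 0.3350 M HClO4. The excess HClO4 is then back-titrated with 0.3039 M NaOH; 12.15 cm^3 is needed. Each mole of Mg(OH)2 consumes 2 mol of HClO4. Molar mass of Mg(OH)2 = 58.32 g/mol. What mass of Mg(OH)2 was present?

0.413 g

Total n(HClO4) added = 0.3350 x 0.05333 = 0.01787 mol.
n(NaOH) used = 0.3039 x 0.01215 = 0.003692 mol, which equals the excess n(HClO4).
So n(HClO4) consumed by the sample = 0.01787 - 0.003692 = 0.01417 mol.
n(Mg(OH)2) = 0.01417 / 2 = 0.007087 mol.
mass = 0.007087 mol x 58.32 g/mol = 0.413 g.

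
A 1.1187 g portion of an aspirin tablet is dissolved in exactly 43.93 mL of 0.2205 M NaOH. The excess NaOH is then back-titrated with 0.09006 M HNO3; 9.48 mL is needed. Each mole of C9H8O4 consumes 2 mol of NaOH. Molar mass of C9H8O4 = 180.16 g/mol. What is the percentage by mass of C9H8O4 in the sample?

Total n(NaOH) added = 0.2205 x 0.04393 = 0.009687 mol.
n(HNO3) used = 0.09006 x 0.009480 = 0.0008538 mol, which equals the excess n(NaOH).
So n(NaOH) consumed by the sample = 0.009687 - 0.0008538 = 0.008833 mol.
n(C9H8O4) = 0.008833 / 2 = 0.004416 mol.
mass C9H8O4 = 0.004416 x 180.16 = 0.7957 g, so %C9H8O4 = 0.7957/1.1187 x 100 = 71.1%.

71.1%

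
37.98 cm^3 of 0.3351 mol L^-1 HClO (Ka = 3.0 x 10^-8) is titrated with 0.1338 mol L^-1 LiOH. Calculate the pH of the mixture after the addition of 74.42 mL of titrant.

8.08

Initial n(HClO) = 0.3351 x 0.03798 = 0.01273 mol.
n(LiOH) added = 0.1338 x 0.07442 = 0.009957 mol, converting that many moles of HClO to ClO-.
Remaining n(HClO) = 0.002770 mol; n(ClO-) = 0.009957 mol.
By Henderson-Hasselbalch, pH = pKa + log([A^-]/[HA]) = 7.52 + log(0.009957/0.002770) = 7.52 + (+0.56) = 8.08.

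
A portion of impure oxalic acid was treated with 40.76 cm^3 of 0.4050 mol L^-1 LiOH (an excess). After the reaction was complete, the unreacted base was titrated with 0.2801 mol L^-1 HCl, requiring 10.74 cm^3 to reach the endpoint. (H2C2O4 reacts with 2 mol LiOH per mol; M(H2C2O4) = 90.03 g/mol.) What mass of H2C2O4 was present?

Total n(LiOH) added = 0.4050 x 0.04076 = 0.01651 mol.
n(HCl) used = 0.2801 x 0.01074 = 0.003008 mol, which equals the excess n(LiOH).
So n(LiOH) consumed by the sample = 0.01651 - 0.003008 = 0.01350 mol.
n(H2C2O4) = 0.01350 / 2 = 0.006750 mol.
mass = 0.006750 mol x 90.03 g/mol = 0.608 g.

0.608 g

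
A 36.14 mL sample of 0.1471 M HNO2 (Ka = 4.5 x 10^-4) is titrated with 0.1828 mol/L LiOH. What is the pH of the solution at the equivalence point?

8.13

n(HNO2) = 0.1471 x 0.03614 = 0.005316 mol; V(LiOH) at equivalence = 0.005316/0.1828 = 0.02908 L.
At equivalence all the acid is converted to NO2-; total volume = 0.03614 + 0.02908 = 0.06522 L, so [NO2-] = 0.005316/0.06522 = 0.08151 M.
Kb = Kw/Ka = 1.0e-14 / 4.5 x 10^-4 = 2.22e-11.
[OH^-] = sqrt(Kb x [NO2-]) = sqrt(2.22e-11 x 0.08151) = 1.35e-6 M.
pOH = 5.87, so pH = 14.00 - 5.87 = 8.13.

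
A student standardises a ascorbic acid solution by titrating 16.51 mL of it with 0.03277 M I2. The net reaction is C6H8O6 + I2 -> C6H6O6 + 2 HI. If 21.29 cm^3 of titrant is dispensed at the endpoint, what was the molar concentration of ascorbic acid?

0.0423 M

n(I2) = 0.03277 x 0.02129 = 0.0006977 mol.
From the balanced equation, 1 mol I2 reacts with 1 mol ascorbic acid, so n(ascorbic acid) = 0.0006977 x 1/1 = 0.0006977 mol.
[ascorbic acid] = 0.0006977 / 0.01651 L = 0.0423 M.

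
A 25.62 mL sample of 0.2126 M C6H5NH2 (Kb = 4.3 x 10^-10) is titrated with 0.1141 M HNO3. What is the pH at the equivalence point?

n(C6H5NH2) = 0.2126 x 0.02562 = 0.005447 mol; V(HNO3) at equivalence = 0.005447/0.1141 = 0.04774 L.
At equivalence the base is fully converted to C6H5NH3+; total volume = 0.07336 L, so [C6H5NH3+] = 0.005447/0.07336 = 0.07425 M.
Ka(C6H5NH3+) = Kw/Kb = 1.0e-14 / 4.3 x 10^-10 = 2.33e-5.
[H^+] = sqrt(Ka x [C6H5NH3+]) = sqrt(2.33e-5 x 0.07425) = 0.00131 M.
pH = -log(0.00131) = 2.88.

2.88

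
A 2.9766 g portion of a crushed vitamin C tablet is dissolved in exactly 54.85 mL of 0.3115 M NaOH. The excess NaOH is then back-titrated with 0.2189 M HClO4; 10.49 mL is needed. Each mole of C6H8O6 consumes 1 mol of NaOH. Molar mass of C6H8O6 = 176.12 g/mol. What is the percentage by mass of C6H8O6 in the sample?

Total n(NaOH) added = 0.3115 x 0.05485 = 0.01709 mol.
n(HClO4) used = 0.2189 x 0.01049 = 0.002296 mol, which equals the excess n(NaOH).
So n(NaOH) consumed by the sample = 0.01709 - 0.002296 = 0.01479 mol.
n(C6H8O6) = 0.01479 / 1 = 0.01479 mol.
mass C6H8O6 = 0.01479 x 176.12 = 2.605 g, so %C6H8O6 = 2.605/2.9766 x 100 = 87.5%.

87.5%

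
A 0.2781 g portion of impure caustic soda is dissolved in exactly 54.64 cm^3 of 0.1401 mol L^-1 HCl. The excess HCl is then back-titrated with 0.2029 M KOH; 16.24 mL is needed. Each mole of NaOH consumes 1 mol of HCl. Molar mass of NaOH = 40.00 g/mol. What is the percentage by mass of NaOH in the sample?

62.7%

Total n(HCl) added = 0.1401 x 0.05464 = 0.007655 mol.
n(KOH) used = 0.2029 x 0.01624 = 0.003295 mol, which equals the excess n(HCl).
So n(HCl) consumed by the sample = 0.007655 - 0.003295 = 0.004360 mol.
n(NaOH) = 0.004360 / 1 = 0.004360 mol.
mass NaOH = 0.004360 x 40.00 = 0.1744 g, so %NaOH = 0.1744/0.2781 x 100 = 62.7%.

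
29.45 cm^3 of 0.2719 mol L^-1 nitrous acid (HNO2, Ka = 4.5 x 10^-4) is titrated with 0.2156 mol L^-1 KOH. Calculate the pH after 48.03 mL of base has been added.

n(acid) = 0.2719 x 0.02945 = 0.008007 mol; n(KOH) added = 0.2156 x 0.04803 = 0.01036 mol.
Base is in excess by 0.01036 - 0.008007 = 0.002348 mol in a total volume of 0.07748 L.
[OH^-] = 0.002348/0.07748 = 0.03030 M, so pOH = 1.52 and pH = 14.00 - 1.52 = 12.48.

12.48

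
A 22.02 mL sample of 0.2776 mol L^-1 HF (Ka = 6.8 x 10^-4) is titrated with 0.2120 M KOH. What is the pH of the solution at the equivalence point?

n(HF) = 0.2776 x 0.02202 = 0.006113 mol; V(KOH) at equivalence = 0.006113/0.2120 = 0.02883 L.
At equivalence all the acid is converted to F-; total volume = 0.02202 + 0.02883 = 0.05085 L, so [F-] = 0.006113/0.05085 = 0.1202 M.
Kb = Kw/Ka = 1.0e-14 / 6.8 x 10^-4 = 1.47e-11.
[OH^-] = sqrt(Kb x [F-]) = sqrt(1.47e-11 x 0.1202) = 1.33e-6 M.
pOH = 5.88, so pH = 14.00 - 5.88 = 8.12.

8.12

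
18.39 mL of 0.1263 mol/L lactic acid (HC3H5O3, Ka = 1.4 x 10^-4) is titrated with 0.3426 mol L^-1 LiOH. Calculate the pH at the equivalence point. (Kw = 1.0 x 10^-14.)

8.41

n(HC3H5O3) = 0.1263 x 0.01839 = 0.002323 mol; V(LiOH) at equivalence = 0.002323/0.3426 = 0.006780 L.
At equivalence all the acid is converted to C3H5O3-; total volume = 0.01839 + 0.006780 = 0.02517 L, so [C3H5O3-] = 0.002323/0.02517 = 0.09228 M.
Kb = Kw/Ka = 1.0e-14 / 1.4 x 10^-4 = 7.14e-11.
[OH^-] = sqrt(Kb x [C3H5O3-]) = sqrt(7.14e-11 x 0.09228) = 2.57e-6 M.
pOH = 5.59, so pH = 14.00 - 5.59 = 8.41.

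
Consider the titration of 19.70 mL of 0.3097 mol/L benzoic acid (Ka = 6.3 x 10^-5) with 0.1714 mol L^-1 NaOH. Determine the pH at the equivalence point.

8.62

n(C6H5COOH) = 0.3097 x 0.01970 = 0.006101 mol; V(NaOH) at equivalence = 0.006101/0.1714 = 0.03560 L.
At equivalence all the acid is converted to C6H5COO-; total volume = 0.01970 + 0.03560 = 0.05530 L, so [C6H5COO-] = 0.006101/0.05530 = 0.1103 M.
Kb = Kw/Ka = 1.0e-14 / 6.3 x 10^-5 = 1.59e-10.
[OH^-] = sqrt(Kb x [C6H5COO-]) = sqrt(1.59e-10 x 0.1103) = 4.18e-6 M.
pOH = 5.38, so pH = 14.00 - 5.38 = 8.62.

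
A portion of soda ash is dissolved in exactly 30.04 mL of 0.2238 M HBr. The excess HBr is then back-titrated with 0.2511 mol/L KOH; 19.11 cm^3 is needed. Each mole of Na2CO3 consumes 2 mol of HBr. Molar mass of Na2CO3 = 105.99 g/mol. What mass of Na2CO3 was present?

Total n(HBr) added = 0.2238 x 0.03004 = 0.006723 mol.
n(KOH) used = 0.2511 x 0.01911 = 0.004799 mol, which equals the excess n(HBr).
So n(HBr) consumed by the sample = 0.006723 - 0.004799 = 0.001924 mol.
n(Na2CO3) = 0.001924 / 2 = 0.0009622 mol.
mass = 0.0009622 mol x 105.99 g/mol = 0.102 g.

0.102 g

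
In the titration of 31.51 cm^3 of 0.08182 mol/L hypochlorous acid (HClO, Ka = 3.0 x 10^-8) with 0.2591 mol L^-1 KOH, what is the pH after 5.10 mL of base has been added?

7.54

Initial n(HClO) = 0.08182 x 0.03151 = 0.002578 mol.
n(KOH) added = 0.2591 x 0.005100 = 0.001321 mol, converting that many moles of HClO to ClO-.
Remaining n(HClO) = 0.001257 mol; n(ClO-) = 0.001321 mol.
By Henderson-Hasselbalch, pH = pKa + log([A^-]/[HA]) = 7.52 + log(0.001321/0.001257) = 7.52 + (+0.02) = 7.54.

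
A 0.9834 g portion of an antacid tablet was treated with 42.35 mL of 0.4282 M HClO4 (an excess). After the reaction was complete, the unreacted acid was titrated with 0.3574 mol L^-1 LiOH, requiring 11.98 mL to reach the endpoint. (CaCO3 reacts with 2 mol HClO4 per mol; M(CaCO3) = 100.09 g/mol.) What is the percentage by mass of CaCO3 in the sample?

Total n(HClO4) added = 0.4282 x 0.04235 = 0.01813 mol.
n(LiOH) used = 0.3574 x 0.01198 = 0.004282 mol, which equals the excess n(HClO4).
So n(HClO4) consumed by the sample = 0.01813 - 0.004282 = 0.01385 mol.
n(CaCO3) = 0.01385 / 2 = 0.006926 mol.
mass CaCO3 = 0.006926 x 100.09 = 0.6933 g, so %CaCO3 = 0.6933/0.9834 x 100 = 70.5%.

70.5%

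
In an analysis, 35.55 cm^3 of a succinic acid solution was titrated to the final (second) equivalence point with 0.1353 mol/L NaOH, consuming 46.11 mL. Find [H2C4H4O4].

0.0877 M

n(NaOH) = 0.1353 x 0.04611 = 0.006239 mol.
At the final (second) equivalence point, 2 mol OH^- react per mol H2C4H4O4, so n(H2C4H4O4) = 0.006239 / 2 = 0.003119 mol.
[H2C4H4O4] = 0.003119 / 0.03555 L = 0.0877 M.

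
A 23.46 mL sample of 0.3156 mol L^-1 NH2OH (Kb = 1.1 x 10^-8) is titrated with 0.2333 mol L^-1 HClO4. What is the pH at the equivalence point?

3.46

n(NH2OH) = 0.3156 x 0.02346 = 0.007404 mol; V(HClO4) at equivalence = 0.007404/0.2333 = 0.03174 L.
At equivalence the base is fully converted to NH3OH+; total volume = 0.05520 L, so [NH3OH+] = 0.007404/0.05520 = 0.1341 M.
Ka(NH3OH+) = Kw/Kb = 1.0e-14 / 1.1 x 10^-8 = 9.09e-7.
[H^+] = sqrt(Ka x [NH3OH+]) = sqrt(9.09e-7 x 0.1341) = 0.000349 M.
pH = -log(0.000349) = 3.46.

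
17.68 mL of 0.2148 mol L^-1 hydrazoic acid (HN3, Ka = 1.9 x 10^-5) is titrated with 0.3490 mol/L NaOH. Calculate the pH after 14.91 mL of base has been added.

n(acid) = 0.2148 x 0.01768 = 0.003798 mol; n(NaOH) added = 0.3490 x 0.01491 = 0.005204 mol.
Base is in excess by 0.005204 - 0.003798 = 0.001406 mol in a total volume of 0.03259 L.
[OH^-] = 0.001406/0.03259 = 0.04314 M, so pOH = 1.37 and pH = 14.00 - 1.37 = 12.63.

12.63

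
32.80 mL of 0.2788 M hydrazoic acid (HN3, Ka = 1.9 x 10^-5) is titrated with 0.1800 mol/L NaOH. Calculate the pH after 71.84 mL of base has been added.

12.56

n(acid) = 0.2788 x 0.03280 = 0.009145 mol; n(NaOH) added = 0.1800 x 0.07184 = 0.01293 mol.
Base is in excess by 0.01293 - 0.009145 = 0.003787 mol in a total volume of 0.1046 L.
[OH^-] = 0.003787/0.1046 = 0.03619 M, so pOH = 1.44 and pH = 14.00 - 1.44 = 12.56.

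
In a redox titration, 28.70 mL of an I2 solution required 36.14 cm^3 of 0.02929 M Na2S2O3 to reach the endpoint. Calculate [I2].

n(Na2S2O3) = 0.02929 x 0.03614 = 0.001059 mol.
From the balanced equation, 2 mol Na2S2O3 reacts with 1 mol I2, so n(I2) = 0.001059 x 1/2 = 0.0005293 mol.
[I2] = 0.0005293 / 0.02870 L = 0.0184 M.

0.0184 M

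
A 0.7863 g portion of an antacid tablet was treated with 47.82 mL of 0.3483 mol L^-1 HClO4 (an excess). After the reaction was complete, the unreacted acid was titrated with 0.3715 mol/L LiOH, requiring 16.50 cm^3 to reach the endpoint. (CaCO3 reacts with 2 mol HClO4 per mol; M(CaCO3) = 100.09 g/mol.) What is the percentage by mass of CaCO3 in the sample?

67.0%

Total n(HClO4) added = 0.3483 x 0.04782 = 0.01666 mol.
n(LiOH) used = 0.3715 x 0.01650 = 0.006130 mol, which equals the excess n(HClO4).
So n(HClO4) consumed by the sample = 0.01666 - 0.006130 = 0.01053 mol.
n(CaCO3) = 0.01053 / 2 = 0.005263 mol.
mass CaCO3 = 0.005263 x 100.09 = 0.5268 g, so %CaCO3 = 0.5268/0.7863 x 100 = 67.0%.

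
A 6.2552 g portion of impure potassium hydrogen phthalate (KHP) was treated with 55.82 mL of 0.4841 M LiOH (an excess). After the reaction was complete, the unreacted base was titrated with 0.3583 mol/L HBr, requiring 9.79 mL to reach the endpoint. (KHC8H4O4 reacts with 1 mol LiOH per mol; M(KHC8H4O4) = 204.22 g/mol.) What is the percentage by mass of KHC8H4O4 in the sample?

76.8%

Total n(LiOH) added = 0.4841 x 0.05582 = 0.02702 mol.
n(HBr) used = 0.3583 x 0.009790 = 0.003508 mol, which equals the excess n(LiOH).
So n(LiOH) consumed by the sample = 0.02702 - 0.003508 = 0.02351 mol.
n(KHC8H4O4) = 0.02351 / 1 = 0.02351 mol.
mass KHC8H4O4 = 0.02351 x 204.22 = 4.802 g, so %KHC8H4O4 = 4.802/6.2552 x 100 = 76.8%.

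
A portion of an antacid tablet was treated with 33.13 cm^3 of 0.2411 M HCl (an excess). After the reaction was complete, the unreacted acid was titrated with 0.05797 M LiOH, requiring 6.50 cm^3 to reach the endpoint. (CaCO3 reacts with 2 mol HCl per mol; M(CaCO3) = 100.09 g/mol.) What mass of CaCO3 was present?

Total n(HCl) added = 0.2411 x 0.03313 = 0.007988 mol.
n(LiOH) used = 0.05797 x 0.006500 = 0.0003768 mol, which equals the excess n(HCl).
So n(HCl) consumed by the sample = 0.007988 - 0.0003768 = 0.007611 mol.
n(CaCO3) = 0.007611 / 2 = 0.003805 mol.
mass = 0.003805 mol x 100.09 g/mol = 0.381 g.

0.381 g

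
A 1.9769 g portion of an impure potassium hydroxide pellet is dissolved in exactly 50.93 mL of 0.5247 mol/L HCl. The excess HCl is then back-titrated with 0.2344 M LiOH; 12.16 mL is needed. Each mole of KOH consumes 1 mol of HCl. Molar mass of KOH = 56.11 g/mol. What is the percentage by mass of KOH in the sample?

Total n(HCl) added = 0.5247 x 0.05093 = 0.02672 mol.
n(LiOH) used = 0.2344 x 0.01216 = 0.002850 mol, which equals the excess n(HCl).
So n(HCl) consumed by the sample = 0.02672 - 0.002850 = 0.02387 mol.
n(KOH) = 0.02387 / 1 = 0.02387 mol.
mass KOH = 0.02387 x 56.11 = 1.339 g, so %KOH = 1.339/1.9769 x 100 = 67.8%.

67.8%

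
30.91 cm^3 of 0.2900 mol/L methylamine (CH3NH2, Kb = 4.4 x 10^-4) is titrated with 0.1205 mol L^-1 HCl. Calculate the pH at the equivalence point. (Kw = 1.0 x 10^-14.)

n(CH3NH2) = 0.2900 x 0.03091 = 0.008964 mol; V(HCl) at equivalence = 0.008964/0.1205 = 0.07439 L.
At equivalence the base is fully converted to CH3NH3+; total volume = 0.1053 L, so [CH3NH3+] = 0.008964/0.1053 = 0.08513 M.
Ka(CH3NH3+) = Kw/Kb = 1.0e-14 / 4.4 x 10^-4 = 2.27e-11.
[H^+] = sqrt(Ka x [CH3NH3+]) = sqrt(2.27e-11 x 0.08513) = 1.39e-6 M.
pH = -log(1.39e-6) = 5.86.

5.86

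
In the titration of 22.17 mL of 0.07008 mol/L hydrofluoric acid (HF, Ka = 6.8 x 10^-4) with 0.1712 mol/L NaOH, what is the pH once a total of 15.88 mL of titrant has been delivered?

12.49

n(acid) = 0.07008 x 0.02217 = 0.001554 mol; n(NaOH) added = 0.1712 x 0.01588 = 0.002719 mol.
Base is in excess by 0.002719 - 0.001554 = 0.001165 mol in a total volume of 0.03805 L.
[OH^-] = 0.001165/0.03805 = 0.03062 M, so pOH = 1.51 and pH = 14.00 - 1.51 = 12.49.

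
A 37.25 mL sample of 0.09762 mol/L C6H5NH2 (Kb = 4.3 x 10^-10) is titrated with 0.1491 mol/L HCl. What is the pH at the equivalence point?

2.93

n(C6H5NH2) = 0.09762 x 0.03725 = 0.003636 mol; V(HCl) at equivalence = 0.003636/0.1491 = 0.02439 L.
At equivalence the base is fully converted to C6H5NH3+; total volume = 0.06164 L, so [C6H5NH3+] = 0.003636/0.06164 = 0.05899 M.
Ka(C6H5NH3+) = Kw/Kb = 1.0e-14 / 4.3 x 10^-10 = 2.33e-5.
[H^+] = sqrt(Ka x [C6H5NH3+]) = sqrt(2.33e-5 x 0.05899) = 0.00117 M.
pH = -log(0.00117) = 2.93.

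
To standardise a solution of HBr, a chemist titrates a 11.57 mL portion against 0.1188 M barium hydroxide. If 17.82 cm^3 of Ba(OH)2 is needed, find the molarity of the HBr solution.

0.366 M

n(Ba(OH)2) delivered = 0.1188 x 0.01782 = 0.002117 mol.
The reaction is 2 HBr + 1 Ba(OH)2, so n(HBr) = 0.002117 x 2/1 = 0.004234 mol.
[HBr] = 0.004234 mol / 0.01157 L = 0.366 M.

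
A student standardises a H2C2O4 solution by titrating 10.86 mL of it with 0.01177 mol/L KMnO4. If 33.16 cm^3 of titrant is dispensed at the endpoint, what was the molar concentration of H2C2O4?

n(KMnO4) = 0.01177 x 0.03316 = 0.0003903 mol.
From the balanced equation, 2 mol KMnO4 reacts with 5 mol H2C2O4, so n(H2C2O4) = 0.0003903 x 5/2 = 0.0009757 mol.
[H2C2O4] = 0.0009757 / 0.01086 L = 0.0898 M.

0.0898 M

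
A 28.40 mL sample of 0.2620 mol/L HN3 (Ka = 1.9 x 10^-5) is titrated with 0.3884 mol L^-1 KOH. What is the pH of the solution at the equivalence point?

n(HN3) = 0.2620 x 0.02840 = 0.007441 mol; V(KOH) at equivalence = 0.007441/0.3884 = 0.01916 L.
At equivalence all the acid is converted to N3-; total volume = 0.02840 + 0.01916 = 0.04756 L, so [N3-] = 0.007441/0.04756 = 0.1565 M.
Kb = Kw/Ka = 1.0e-14 / 1.9 x 10^-5 = 5.26e-10.
[OH^-] = sqrt(Kb x [N3-]) = sqrt(5.26e-10 x 0.1565) = 9.07e-6 M.
pOH = 5.04, so pH = 14.00 - 5.04 = 8.96.

8.96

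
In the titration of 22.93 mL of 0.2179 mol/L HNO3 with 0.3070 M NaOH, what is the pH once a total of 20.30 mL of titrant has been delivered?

12.46

n(acid) = 0.2179 x 0.02293 = 0.004996 mol; n(NaOH) added = 0.3070 x 0.02030 = 0.006232 mol.
Base is in excess by 0.006232 - 0.004996 = 0.001236 mol in a total volume of 0.04323 L.
[OH^-] = 0.001236/0.04323 = 0.02858 M, so pOH = 1.54 and pH = 14.00 - 1.54 = 12.46.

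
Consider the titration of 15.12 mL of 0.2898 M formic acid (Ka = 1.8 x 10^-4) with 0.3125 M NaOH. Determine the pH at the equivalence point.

8.46

n(HCOOH) = 0.2898 x 0.01512 = 0.004382 mol; V(NaOH) at equivalence = 0.004382/0.3125 = 0.01402 L.
At equivalence all the acid is converted to HCOO-; total volume = 0.01512 + 0.01402 = 0.02914 L, so [HCOO-] = 0.004382/0.02914 = 0.1504 M.
Kb = Kw/Ka = 1.0e-14 / 1.8 x 10^-4 = 5.56e-11.
[OH^-] = sqrt(Kb x [HCOO-]) = sqrt(5.56e-11 x 0.1504) = 2.89e-6 M.
pOH = 5.54, so pH = 14.00 - 5.54 = 8.46.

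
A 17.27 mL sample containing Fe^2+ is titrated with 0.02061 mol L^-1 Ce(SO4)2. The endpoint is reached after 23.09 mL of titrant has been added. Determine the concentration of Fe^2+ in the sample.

0.0276 M

n(Ce(SO4)2) = 0.02061 x 0.02309 = 0.0004759 mol.
From the balanced equation, 1 mol Ce(SO4)2 reacts with 1 mol Fe^2+, so n(Fe^2+) = 0.0004759 x 1/1 = 0.0004759 mol.
[Fe^2+] = 0.0004759 / 0.01727 L = 0.0276 M.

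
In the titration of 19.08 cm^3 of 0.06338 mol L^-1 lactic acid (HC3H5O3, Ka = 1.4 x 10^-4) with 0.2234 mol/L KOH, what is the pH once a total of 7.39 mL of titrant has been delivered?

12.22

n(acid) = 0.06338 x 0.01908 = 0.001209 mol; n(KOH) added = 0.2234 x 0.007390 = 0.001651 mol.
Base is in excess by 0.001651 - 0.001209 = 0.0004416 mol in a total volume of 0.02647 L.
[OH^-] = 0.0004416/0.02647 = 0.01668 M, so pOH = 1.78 and pH = 14.00 - 1.78 = 12.22.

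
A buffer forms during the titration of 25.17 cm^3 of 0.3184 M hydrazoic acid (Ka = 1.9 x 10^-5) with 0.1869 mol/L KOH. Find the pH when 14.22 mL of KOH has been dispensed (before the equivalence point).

Initial n(HN3) = 0.3184 x 0.02517 = 0.008014 mol.
n(KOH) added = 0.1869 x 0.01422 = 0.002658 mol, converting that many moles of HN3 to N3-.
Remaining n(HN3) = 0.005356 mol; n(N3-) = 0.002658 mol.
By Henderson-Hasselbalch, pH = pKa + log([A^-]/[HA]) = 4.72 + log(0.002658/0.005356) = 4.72 + (-0.30) = 4.42.

4.42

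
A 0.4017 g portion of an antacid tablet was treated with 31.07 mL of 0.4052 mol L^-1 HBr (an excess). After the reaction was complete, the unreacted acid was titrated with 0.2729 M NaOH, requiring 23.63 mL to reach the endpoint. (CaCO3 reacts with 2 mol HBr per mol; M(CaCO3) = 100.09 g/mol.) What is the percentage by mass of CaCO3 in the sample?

76.5%

Total n(HBr) added = 0.4052 x 0.03107 = 0.01259 mol.
n(NaOH) used = 0.2729 x 0.02363 = 0.006449 mol, which equals the excess n(HBr).
So n(HBr) consumed by the sample = 0.01259 - 0.006449 = 0.006141 mol.
n(CaCO3) = 0.006141 / 2 = 0.003070 mol.
mass CaCO3 = 0.003070 x 100.09 = 0.3073 g, so %CaCO3 = 0.3073/0.4017 x 100 = 76.5%.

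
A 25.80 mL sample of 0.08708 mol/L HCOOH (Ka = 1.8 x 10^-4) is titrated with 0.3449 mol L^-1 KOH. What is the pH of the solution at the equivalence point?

8.29

n(HCOOH) = 0.08708 x 0.02580 = 0.002247 mol; V(KOH) at equivalence = 0.002247/0.3449 = 0.006514 L.
At equivalence all the acid is converted to HCOO-; total volume = 0.02580 + 0.006514 = 0.03231 L, so [HCOO-] = 0.002247/0.03231 = 0.06953 M.
Kb = Kw/Ka = 1.0e-14 / 1.8 x 10^-4 = 5.56e-11.
[OH^-] = sqrt(Kb x [HCOO-]) = sqrt(5.56e-11 x 0.06953) = 1.97e-6 M.
pOH = 5.71, so pH = 14.00 - 5.71 = 8.29.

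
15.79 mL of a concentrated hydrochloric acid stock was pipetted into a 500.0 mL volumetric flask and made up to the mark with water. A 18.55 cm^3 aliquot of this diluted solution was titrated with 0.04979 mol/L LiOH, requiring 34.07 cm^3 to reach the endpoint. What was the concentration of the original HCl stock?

2.90 M

n(LiOH) = 0.04979 x 0.03407 = 0.001696 mol.
n(HCl) in the aliquot = 0.001696 mol.
[diluted HCl] = 0.001696 / 0.01855 = 0.09145 M.
Dilution factor = 500.0/15.79 = 31.67, so [stock] = 0.09145 x 31.67 = 2.90 M.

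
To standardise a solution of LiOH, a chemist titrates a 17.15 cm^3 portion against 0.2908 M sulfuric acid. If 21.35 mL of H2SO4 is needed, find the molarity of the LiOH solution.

0.724 M

n(H2SO4) delivered = 0.2908 x 0.02135 = 0.006209 mol.
The reaction is 2 LiOH + 1 H2SO4, so n(LiOH) = 0.006209 x 2/1 = 0.01242 mol.
[LiOH] = 0.01242 mol / 0.01715 L = 0.724 M.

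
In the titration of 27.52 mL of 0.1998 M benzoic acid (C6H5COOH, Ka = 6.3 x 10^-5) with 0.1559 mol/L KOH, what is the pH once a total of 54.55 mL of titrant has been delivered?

12.56

n(acid) = 0.1998 x 0.02752 = 0.005498 mol; n(KOH) added = 0.1559 x 0.05455 = 0.008504 mol.
Base is in excess by 0.008504 - 0.005498 = 0.003006 mol in a total volume of 0.08207 L.
[OH^-] = 0.003006/0.08207 = 0.03663 M, so pOH = 1.44 and pH = 14.00 - 1.44 = 12.56.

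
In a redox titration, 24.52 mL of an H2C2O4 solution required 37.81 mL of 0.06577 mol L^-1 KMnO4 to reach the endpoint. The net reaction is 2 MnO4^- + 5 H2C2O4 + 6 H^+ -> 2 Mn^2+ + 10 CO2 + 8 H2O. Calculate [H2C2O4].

n(KMnO4) = 0.06577 x 0.03781 = 0.002487 mol.
From the balanced equation, 2 mol KMnO4 reacts with 5 mol H2C2O4, so n(H2C2O4) = 0.002487 x 5/2 = 0.006217 mol.
[H2C2O4] = 0.006217 / 0.02452 L = 0.254 M.

0.254 M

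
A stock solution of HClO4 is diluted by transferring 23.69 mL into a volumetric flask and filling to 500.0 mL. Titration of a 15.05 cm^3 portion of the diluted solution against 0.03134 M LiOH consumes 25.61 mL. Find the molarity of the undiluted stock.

n(LiOH) = 0.03134 x 0.02561 = 0.0008026 mol.
n(HClO4) in the aliquot = 0.0008026 mol.
[diluted HClO4] = 0.0008026 / 0.01505 = 0.05333 M.
Dilution factor = 500.0/23.69 = 21.11, so [stock] = 0.05333 x 21.11 = 1.13 M.

1.13 M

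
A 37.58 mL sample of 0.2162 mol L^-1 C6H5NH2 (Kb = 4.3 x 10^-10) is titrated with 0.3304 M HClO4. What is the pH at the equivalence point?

n(C6H5NH2) = 0.2162 x 0.03758 = 0.008125 mol; V(HClO4) at equivalence = 0.008125/0.3304 = 0.02459 L.
At equivalence the base is fully converted to C6H5NH3+; total volume = 0.06217 L, so [C6H5NH3+] = 0.008125/0.06217 = 0.1307 M.
Ka(C6H5NH3+) = Kw/Kb = 1.0e-14 / 4.3 x 10^-10 = 2.33e-5.
[H^+] = sqrt(Ka x [C6H5NH3+]) = sqrt(2.33e-5 x 0.1307) = 0.00174 M.
pH = -log(0.00174) = 2.76.

2.76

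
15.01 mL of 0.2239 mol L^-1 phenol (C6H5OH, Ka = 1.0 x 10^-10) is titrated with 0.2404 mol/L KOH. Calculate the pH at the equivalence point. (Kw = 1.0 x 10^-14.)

11.53

n(C6H5OH) = 0.2239 x 0.01501 = 0.003361 mol; V(KOH) at equivalence = 0.003361/0.2404 = 0.01398 L.
At equivalence all the acid is converted to C6H5O-; total volume = 0.01501 + 0.01398 = 0.02899 L, so [C6H5O-] = 0.003361/0.02899 = 0.1159 M.
Kb = Kw/Ka = 1.0e-14 / 1.0 x 10^-10 = 0.000100.
[OH^-] = sqrt(Kb x [C6H5O-]) = sqrt(0.000100 x 0.1159) = 0.00340 M.
pOH = 2.47, so pH = 14.00 - 2.47 = 11.53.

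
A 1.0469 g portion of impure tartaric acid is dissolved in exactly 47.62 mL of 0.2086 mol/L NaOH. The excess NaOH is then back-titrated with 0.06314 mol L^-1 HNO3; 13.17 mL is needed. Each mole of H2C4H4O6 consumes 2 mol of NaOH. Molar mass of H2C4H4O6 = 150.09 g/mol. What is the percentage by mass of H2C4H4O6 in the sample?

Total n(NaOH) added = 0.2086 x 0.04762 = 0.009934 mol.
n(HNO3) used = 0.06314 x 0.01317 = 0.0008316 mol, which equals the excess n(NaOH).
So n(NaOH) consumed by the sample = 0.009934 - 0.0008316 = 0.009102 mol.
n(H2C4H4O6) = 0.009102 / 2 = 0.004551 mol.
mass H2C4H4O6 = 0.004551 x 150.09 = 0.6831 g, so %H2C4H4O6 = 0.6831/1.0469 x 100 = 65.2%.

65.2%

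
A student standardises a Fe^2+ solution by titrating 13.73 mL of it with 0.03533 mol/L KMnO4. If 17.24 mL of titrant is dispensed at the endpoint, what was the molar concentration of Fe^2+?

n(KMnO4) = 0.03533 x 0.01724 = 0.0006091 mol.
From the balanced equation, 1 mol KMnO4 reacts with 5 mol Fe^2+, so n(Fe^2+) = 0.0006091 x 5/1 = 0.003045 mol.
[Fe^2+] = 0.003045 / 0.01373 L = 0.222 M.

0.222 M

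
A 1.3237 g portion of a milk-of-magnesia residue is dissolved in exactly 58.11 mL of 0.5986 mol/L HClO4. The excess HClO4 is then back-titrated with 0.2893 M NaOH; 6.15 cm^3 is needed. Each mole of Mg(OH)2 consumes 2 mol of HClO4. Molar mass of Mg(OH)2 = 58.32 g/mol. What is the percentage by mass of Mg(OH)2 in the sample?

72.7%

Total n(HClO4) added = 0.5986 x 0.05811 = 0.03478 mol.
n(NaOH) used = 0.2893 x 0.006150 = 0.001779 mol, which equals the excess n(HClO4).
So n(HClO4) consumed by the sample = 0.03478 - 0.001779 = 0.03301 mol.
n(Mg(OH)2) = 0.03301 / 2 = 0.01650 mol.
mass Mg(OH)2 = 0.01650 x 58.32 = 0.9624 g, so %Mg(OH)2 = 0.9624/1.3237 x 100 = 72.7%.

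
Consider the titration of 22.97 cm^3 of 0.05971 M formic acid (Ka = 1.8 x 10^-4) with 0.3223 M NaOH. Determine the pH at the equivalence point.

8.22

n(HCOOH) = 0.05971 x 0.02297 = 0.001372 mol; V(NaOH) at equivalence = 0.001372/0.3223 = 0.004255 L.
At equivalence all the acid is converted to HCOO-; total volume = 0.02297 + 0.004255 = 0.02723 L, so [HCOO-] = 0.001372/0.02723 = 0.05038 M.
Kb = Kw/Ka = 1.0e-14 / 1.8 x 10^-4 = 5.56e-11.
[OH^-] = sqrt(Kb x [HCOO-]) = sqrt(5.56e-11 x 0.05038) = 1.67e-6 M.
pOH = 5.78, so pH = 14.00 - 5.78 = 8.22.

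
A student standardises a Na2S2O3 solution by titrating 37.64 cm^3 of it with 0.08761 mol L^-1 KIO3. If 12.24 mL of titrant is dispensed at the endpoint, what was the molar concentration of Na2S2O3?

n(KIO3) = 0.08761 x 0.01224 = 0.001072 mol.
From the balanced equation, 1 mol KIO3 reacts with 6 mol Na2S2O3, so n(Na2S2O3) = 0.001072 x 6/1 = 0.006434 mol.
[Na2S2O3] = 0.006434 / 0.03764 L = 0.171 M.

0.171 M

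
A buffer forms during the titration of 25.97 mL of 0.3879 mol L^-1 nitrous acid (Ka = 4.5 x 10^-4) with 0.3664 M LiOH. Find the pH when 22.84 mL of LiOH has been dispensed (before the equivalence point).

Initial n(HNO2) = 0.3879 x 0.02597 = 0.01007 mol.
n(LiOH) added = 0.3664 x 0.02284 = 0.008369 mol, converting that many moles of HNO2 to NO2-.
Remaining n(HNO2) = 0.001705 mol; n(NO2-) = 0.008369 mol.
By Henderson-Hasselbalch, pH = pKa + log([A^-]/[HA]) = 3.35 + log(0.008369/0.001705) = 3.35 + (+0.69) = 4.04.

4.04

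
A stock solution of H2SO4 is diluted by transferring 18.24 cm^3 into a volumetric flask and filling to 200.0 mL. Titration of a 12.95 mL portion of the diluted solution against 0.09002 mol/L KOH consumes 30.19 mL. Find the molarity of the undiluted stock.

1.15 M

n(KOH) = 0.09002 x 0.03019 = 0.002718 mol.
n(H2SO4) in the aliquot = 0.002718 x 1/2 = 0.001359 mol.
[diluted H2SO4] = 0.001359 / 0.01295 = 0.1049 M.
Dilution factor = 200.0/18.24 = 10.96, so [stock] = 0.1049 x 10.96 = 1.15 M.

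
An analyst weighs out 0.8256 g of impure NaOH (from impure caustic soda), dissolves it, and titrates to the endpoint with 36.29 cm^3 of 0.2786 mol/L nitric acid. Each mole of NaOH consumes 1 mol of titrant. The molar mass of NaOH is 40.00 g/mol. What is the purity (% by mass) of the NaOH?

n(HNO3) = 0.2786 x 0.03629 = 0.01011 mol.
n(NaOH) = 0.01011 / 1 = 0.01011 mol.
mass of NaOH = 0.01011 x 40.00 = 0.4044 g.
% purity = 0.4044 / 0.8256 x 100 = 49.0%.

49.0%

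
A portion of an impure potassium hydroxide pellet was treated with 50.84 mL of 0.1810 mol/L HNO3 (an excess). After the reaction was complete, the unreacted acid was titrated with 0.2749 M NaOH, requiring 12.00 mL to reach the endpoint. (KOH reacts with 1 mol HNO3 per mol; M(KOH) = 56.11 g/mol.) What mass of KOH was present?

0.331 g

Total n(HNO3) added = 0.1810 x 0.05084 = 0.009202 mol.
n(NaOH) used = 0.2749 x 0.01200 = 0.003299 mol, which equals the excess n(HNO3).
So n(HNO3) consumed by the sample = 0.009202 - 0.003299 = 0.005903 mol.
n(KOH) = 0.005903 / 1 = 0.005903 mol.
mass = 0.005903 mol x 56.11 g/mol = 0.331 g.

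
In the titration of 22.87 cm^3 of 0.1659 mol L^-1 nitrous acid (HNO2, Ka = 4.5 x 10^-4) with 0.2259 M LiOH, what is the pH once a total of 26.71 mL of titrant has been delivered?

12.65

n(acid) = 0.1659 x 0.02287 = 0.003794 mol; n(LiOH) added = 0.2259 x 0.02671 = 0.006034 mol.
Base is in excess by 0.006034 - 0.003794 = 0.002240 mol in a total volume of 0.04958 L.
[OH^-] = 0.002240/0.04958 = 0.04517 M, so pOH = 1.35 and pH = 14.00 - 1.35 = 12.65.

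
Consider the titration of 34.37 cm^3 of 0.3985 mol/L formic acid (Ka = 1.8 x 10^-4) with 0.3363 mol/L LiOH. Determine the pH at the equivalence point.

8.50

n(HCOOH) = 0.3985 x 0.03437 = 0.01370 mol; V(LiOH) at equivalence = 0.01370/0.3363 = 0.04073 L.
At equivalence all the acid is converted to HCOO-; total volume = 0.03437 + 0.04073 = 0.07510 L, so [HCOO-] = 0.01370/0.07510 = 0.1824 M.
Kb = Kw/Ka = 1.0e-14 / 1.8 x 10^-4 = 5.56e-11.
[OH^-] = sqrt(Kb x [HCOO-]) = sqrt(5.56e-11 x 0.1824) = 3.18e-6 M.
pOH = 5.50, so pH = 14.00 - 5.50 = 8.50.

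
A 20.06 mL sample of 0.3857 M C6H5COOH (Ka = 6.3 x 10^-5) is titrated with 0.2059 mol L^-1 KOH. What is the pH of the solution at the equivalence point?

8.66

n(C6H5COOH) = 0.3857 x 0.02006 = 0.007737 mol; V(KOH) at equivalence = 0.007737/0.2059 = 0.03758 L.
At equivalence all the acid is converted to C6H5COO-; total volume = 0.02006 + 0.03758 = 0.05764 L, so [C6H5COO-] = 0.007737/0.05764 = 0.1342 M.
Kb = Kw/Ka = 1.0e-14 / 6.3 x 10^-5 = 1.59e-10.
[OH^-] = sqrt(Kb x [C6H5COO-]) = sqrt(1.59e-10 x 0.1342) = 4.62e-6 M.
pOH = 5.34, so pH = 14.00 - 5.34 = 8.66.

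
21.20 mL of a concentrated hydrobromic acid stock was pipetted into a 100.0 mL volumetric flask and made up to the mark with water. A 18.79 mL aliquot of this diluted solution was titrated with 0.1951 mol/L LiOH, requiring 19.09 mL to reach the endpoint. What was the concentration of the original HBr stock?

n(LiOH) = 0.1951 x 0.01909 = 0.003724 mol.
n(HBr) in the aliquot = 0.003724 mol.
[diluted HBr] = 0.003724 / 0.01879 = 0.1982 M.
Dilution factor = 100.0/21.20 = 4.717, so [stock] = 0.1982 x 4.717 = 0.935 M.

0.935 M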